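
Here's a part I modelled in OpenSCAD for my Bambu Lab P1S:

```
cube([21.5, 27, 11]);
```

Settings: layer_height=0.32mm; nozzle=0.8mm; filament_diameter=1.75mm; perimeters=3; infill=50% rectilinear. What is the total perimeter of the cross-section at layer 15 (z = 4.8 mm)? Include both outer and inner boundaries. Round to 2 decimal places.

97.00 mm

At z = 4.8 mm: the cube (footprint 21.5×27) is included at this height (perimeter 97.00 mm). Overall, the cross-section is a single solid region. Total boundary length (outer) = 97.00 mm.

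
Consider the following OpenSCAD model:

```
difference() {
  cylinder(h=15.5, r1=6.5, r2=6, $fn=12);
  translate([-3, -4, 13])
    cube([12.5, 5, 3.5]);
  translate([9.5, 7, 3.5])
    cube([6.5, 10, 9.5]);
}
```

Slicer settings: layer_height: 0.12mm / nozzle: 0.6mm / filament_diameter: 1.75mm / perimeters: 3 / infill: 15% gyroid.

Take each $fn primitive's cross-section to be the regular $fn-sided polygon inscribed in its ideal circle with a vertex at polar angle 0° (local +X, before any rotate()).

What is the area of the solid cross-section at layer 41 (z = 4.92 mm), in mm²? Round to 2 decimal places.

At z = 4.92 mm: the cone: at t=0.317 of its height the radius interpolates to r₁+(r₂−r₁)t = 6.341, giving a regular 12-gon of that circumradius (area = (12/2)·6.341²·sin(360°/12) = 120.64 mm²); the cube at (-3, -4) is absent (z outside [13, 16.5]); the cube at (9.5, 7) is present — its section is the full 6.5×10 rectangle (area 65.00 mm²); After the difference (first − rest): starting from the cone (120.64 mm²), the 6.5×10 cube at (9.5, 7) misses the remaining region (no effect) — area = 120.64 mm². Overall, the cross-section is a single solid region. Net area = 120.64 mm².

120.64 mm²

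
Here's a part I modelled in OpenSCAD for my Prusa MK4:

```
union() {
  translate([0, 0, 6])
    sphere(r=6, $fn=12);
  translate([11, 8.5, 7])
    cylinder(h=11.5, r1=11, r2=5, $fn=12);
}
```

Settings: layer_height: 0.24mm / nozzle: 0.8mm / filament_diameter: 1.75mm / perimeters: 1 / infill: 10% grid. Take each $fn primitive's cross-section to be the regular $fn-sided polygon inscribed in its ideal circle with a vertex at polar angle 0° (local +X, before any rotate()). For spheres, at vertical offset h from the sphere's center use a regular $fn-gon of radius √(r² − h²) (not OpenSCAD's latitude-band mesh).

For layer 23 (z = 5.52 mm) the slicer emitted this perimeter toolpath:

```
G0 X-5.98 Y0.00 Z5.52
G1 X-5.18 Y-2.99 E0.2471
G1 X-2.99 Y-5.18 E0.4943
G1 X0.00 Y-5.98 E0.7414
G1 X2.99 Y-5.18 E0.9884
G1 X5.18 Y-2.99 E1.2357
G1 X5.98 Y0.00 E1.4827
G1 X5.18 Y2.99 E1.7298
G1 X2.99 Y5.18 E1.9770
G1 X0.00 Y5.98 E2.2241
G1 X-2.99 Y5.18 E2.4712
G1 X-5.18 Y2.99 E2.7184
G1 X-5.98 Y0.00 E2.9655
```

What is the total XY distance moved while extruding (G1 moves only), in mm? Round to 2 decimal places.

37.15 mm

Sum the Euclidean lengths of each G1 segment: total = 37.15 mm.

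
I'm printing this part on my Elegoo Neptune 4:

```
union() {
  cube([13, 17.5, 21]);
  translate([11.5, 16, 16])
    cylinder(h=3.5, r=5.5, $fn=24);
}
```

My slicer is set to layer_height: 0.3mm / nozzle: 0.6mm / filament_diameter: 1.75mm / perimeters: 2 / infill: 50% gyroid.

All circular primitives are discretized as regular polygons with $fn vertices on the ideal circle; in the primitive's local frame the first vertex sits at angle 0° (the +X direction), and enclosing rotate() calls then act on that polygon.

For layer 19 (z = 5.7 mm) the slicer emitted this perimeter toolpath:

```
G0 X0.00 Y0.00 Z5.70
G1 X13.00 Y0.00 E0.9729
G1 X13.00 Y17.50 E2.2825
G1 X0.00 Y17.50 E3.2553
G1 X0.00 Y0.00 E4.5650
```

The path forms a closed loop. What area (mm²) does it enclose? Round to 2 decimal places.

Apply the shoelace formula to the sequence of (X, Y) vertices; enclosed area = 227.50 mm².

227.50 mm²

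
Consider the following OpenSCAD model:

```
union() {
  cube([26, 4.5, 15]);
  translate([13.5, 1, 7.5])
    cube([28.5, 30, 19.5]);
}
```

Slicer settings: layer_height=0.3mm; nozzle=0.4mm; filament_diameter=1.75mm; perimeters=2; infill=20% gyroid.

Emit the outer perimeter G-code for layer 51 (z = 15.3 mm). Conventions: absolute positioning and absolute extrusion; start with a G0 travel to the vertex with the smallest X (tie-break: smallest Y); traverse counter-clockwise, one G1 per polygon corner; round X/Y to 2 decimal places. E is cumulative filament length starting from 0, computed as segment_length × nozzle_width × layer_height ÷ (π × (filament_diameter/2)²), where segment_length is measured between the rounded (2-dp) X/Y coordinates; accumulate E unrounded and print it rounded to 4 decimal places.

G0 X13.50 Y1.00 Z15.30
G1 X42.00 Y1.00 E1.4219
G1 X42.00 Y31.00 E2.9186
G1 X13.50 Y31.00 E4.3404
G1 X13.50 Y1.00 E5.8372

At z = 15.3 mm: the cube is not intersected at this z (z outside [0, 15]); the cube at (13.5, 1) is present — its section is the full 28.5×30 rectangle; Combining (union): only the 28.5×30 cube at (13.5, 1) is present, so the union is just that shape — 1 connected region. The outline is a single polygon with 4 vertices. Extrusion per mm of travel: 0.4 × 0.3 / (π × 0.875²) = 0.049890. Accumulating E over each segment gives final E = 5.8372.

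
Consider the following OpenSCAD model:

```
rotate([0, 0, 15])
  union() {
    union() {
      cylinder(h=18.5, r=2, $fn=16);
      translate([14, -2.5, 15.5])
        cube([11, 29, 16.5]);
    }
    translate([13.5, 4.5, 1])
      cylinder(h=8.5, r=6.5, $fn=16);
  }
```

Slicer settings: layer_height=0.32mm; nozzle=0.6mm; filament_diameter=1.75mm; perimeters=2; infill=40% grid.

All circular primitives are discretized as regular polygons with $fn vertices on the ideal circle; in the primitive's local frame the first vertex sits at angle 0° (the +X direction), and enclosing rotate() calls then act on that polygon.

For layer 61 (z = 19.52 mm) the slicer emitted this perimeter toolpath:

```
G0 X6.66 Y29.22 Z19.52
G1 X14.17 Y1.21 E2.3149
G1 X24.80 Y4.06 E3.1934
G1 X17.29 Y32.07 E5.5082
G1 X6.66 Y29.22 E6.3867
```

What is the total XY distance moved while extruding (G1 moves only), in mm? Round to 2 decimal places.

Sum the Euclidean lengths of each G1 segment: total = 80.01 mm.

80.01 mm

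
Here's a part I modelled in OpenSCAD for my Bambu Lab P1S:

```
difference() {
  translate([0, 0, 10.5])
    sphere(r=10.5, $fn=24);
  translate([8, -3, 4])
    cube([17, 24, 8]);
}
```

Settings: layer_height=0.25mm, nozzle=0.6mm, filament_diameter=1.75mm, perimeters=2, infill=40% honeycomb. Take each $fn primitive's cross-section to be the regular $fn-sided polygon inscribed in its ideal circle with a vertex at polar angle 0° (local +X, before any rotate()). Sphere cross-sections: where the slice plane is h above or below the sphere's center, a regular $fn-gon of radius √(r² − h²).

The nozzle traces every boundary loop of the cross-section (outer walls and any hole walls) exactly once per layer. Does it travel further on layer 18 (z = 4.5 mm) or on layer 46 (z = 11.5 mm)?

Layer 18 (z = 4.5): the r=10.5 sphere contributes a regular 24-gon of circumradius √(10.5²−6²) = 8.617 (perimeter = 2·24·8.617·sin(180°/24) = 53.99 mm); the cube at (8, -3) (footprint 17×24) is included at this height (perimeter 82.00 mm); Subtracting the remaining from the first: starting from the r=10.5 sphere, the 17×24 cube at (8, -3) partially overlaps it — only the 2.35 mm² overlap (of its 408.00 mm²) is removed, clipping the outline — boundary = 53.82 mm. So its perimeter = 53.82 mm. Layer 46 (z = 11.5): the r=10.5 sphere slices to a regular 24-gon of circumradius 10.452 (√(r²−h²) with h=1 from center) (perimeter = 2·24·10.452·sin(180°/24) = 65.49 mm); the cube at (8, -3) is present — its section is the full 17×24 rectangle (perimeter 82.00 mm); Subtracting the remaining from the first: starting from the r=10.5 sphere, the 17×24 cube at (8, -3) partially overlaps it — only the 17.59 mm² overlap (of its 408.00 mm²) is removed, clipping the outline — boundary = 66.82 mm. So its perimeter = 66.82 mm. Layer 46 is larger (66.82 vs 53.82 mm).

layer 46 (z = 11.5 mm)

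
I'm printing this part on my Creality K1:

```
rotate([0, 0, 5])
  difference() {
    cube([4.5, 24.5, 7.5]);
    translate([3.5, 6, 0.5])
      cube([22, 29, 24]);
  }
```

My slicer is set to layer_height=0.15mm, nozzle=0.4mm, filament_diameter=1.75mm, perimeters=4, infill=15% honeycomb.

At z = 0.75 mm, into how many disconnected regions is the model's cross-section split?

At z = 0.75 mm: the cube (footprint 4.5×24.5) is included at this height; the cube at (3.5, 6) is present — its section is the full 22×29 rectangle; Subtracting the remaining from the first: starting from the 4.5×24.5 cube, the 22×29 cube at (3.5, 6) partially overlaps it — only the 18.50 mm² overlap (of its 638.00 mm²) is removed, clipping the outline — 1 connected region; (whole slice rotated 5° about Z — lengths, areas and connectivity unchanged). The result has 1 disconnected region.

1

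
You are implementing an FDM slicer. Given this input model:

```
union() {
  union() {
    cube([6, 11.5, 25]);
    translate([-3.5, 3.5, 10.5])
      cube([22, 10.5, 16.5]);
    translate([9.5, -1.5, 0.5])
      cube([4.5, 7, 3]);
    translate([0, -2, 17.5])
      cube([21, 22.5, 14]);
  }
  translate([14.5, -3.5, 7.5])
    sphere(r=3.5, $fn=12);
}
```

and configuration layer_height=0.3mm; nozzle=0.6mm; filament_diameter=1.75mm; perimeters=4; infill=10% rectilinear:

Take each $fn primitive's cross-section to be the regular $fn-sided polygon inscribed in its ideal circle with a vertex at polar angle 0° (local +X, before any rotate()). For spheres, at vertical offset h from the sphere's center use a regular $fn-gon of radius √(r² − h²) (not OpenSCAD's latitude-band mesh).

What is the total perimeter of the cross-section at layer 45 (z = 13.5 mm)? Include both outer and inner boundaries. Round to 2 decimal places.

At z = 13.5 mm: the cube is present — its section is the full 6×11.5 rectangle (perimeter 35.00 mm); the cube at (-3.5, 3.5) (footprint 22×10.5) is included at this height (perimeter 65.00 mm); the cube at (9.5, -1.5) is absent (z outside [0.5, 3.5]); the cube at (0, -2) does not reach this height (z outside [17.5, 31.5]); Taking the union: the regions partially overlap (shared area 48.00 mm²), so the edge portions inside another operand are dropped and the merged outline is re-measured after clipping — boundary = 72.00 mm; the sphere at (14.5, -3.5) is absent (|z−center|=6.000 > r=3.5); Merging all regions: only the result so far is present, so the union is just that shape — boundary = 72.00 mm. Overall, the cross-section is a single solid region. Total boundary length (outer) = 72.00 mm.

72.00 mm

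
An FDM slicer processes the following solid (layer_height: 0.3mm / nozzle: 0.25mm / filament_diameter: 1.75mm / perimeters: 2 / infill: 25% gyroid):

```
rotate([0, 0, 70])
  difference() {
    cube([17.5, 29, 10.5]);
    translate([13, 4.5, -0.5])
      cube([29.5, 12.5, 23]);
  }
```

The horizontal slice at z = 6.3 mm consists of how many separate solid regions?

1

At z = 6.3 mm: the 17.5×29 cube contributes its full rectangle; the cube at (13, 4.5) is present — its section is the full 29.5×12.5 rectangle; After the difference (first − rest): starting from the 17.5×29 cube, the 29.5×12.5 cube at (13, 4.5) partially overlaps it — only the 56.25 mm² overlap (of its 368.75 mm²) is removed, clipping the outline — 1 connected region; (whole slice rotated 70° about Z — lengths, areas and connectivity unchanged). The result has 1 disconnected region.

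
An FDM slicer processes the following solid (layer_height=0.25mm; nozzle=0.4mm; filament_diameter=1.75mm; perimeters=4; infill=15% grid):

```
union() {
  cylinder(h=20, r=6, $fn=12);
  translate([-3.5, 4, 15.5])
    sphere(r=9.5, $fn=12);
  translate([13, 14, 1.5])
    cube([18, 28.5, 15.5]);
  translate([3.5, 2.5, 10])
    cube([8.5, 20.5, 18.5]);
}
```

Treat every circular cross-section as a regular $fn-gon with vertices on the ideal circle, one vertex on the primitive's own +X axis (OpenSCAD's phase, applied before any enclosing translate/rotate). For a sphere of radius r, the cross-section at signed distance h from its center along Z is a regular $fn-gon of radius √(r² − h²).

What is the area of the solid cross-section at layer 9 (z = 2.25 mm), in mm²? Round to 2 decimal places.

At z = 2.25 mm: the r=6 cylinder gives a regular 12-gon of circumradius 6 (constant along its height) (area = (12/2)·6.000²·sin(360°/12) = 108.00 mm²); the sphere at (-3.5, 4) is not intersected at this z (|z−center|=13.250 > r=9.5); the 18×28.5 cube at (13, 14) contributes its full rectangle (area 513.00 mm²); the cube at (3.5, 2.5) is absent (z outside [10, 28.5]); Merging all regions: the 2 present regions are separate (no shared area or edge), so areas and boundary lengths simply add and each stays a separate island — area = 621.00 mm². Overall, the cross-section has 2 separate islands. Net area = 621.00 mm².

621.00 mm²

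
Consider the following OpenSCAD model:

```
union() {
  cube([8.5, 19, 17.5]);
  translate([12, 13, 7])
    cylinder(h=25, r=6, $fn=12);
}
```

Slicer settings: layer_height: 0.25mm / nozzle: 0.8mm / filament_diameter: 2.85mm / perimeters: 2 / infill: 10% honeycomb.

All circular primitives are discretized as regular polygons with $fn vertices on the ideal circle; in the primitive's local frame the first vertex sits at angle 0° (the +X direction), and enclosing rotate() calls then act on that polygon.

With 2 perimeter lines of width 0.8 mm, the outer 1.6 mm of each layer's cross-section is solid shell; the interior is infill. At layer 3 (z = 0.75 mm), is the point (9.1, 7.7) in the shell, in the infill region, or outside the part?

outside

At z = 0.75 mm: the cube is present — its section is the full 8.5×19 rectangle; the cylinder at (12, 13) does not reach this height (z outside [7, 32]); Taking the union: only the 8.5×19 cube is present, so the union is just that shape — 1 connected region. Overall, the cross-section is a single solid region. The nearest boundary edge runs (8.50, 0.00)→(8.50, 19.00); distance from the point to it = 0.60 mm. The point is not inside any of the regions above, so it lies outside the cross-section (0.60 mm from the nearest boundary).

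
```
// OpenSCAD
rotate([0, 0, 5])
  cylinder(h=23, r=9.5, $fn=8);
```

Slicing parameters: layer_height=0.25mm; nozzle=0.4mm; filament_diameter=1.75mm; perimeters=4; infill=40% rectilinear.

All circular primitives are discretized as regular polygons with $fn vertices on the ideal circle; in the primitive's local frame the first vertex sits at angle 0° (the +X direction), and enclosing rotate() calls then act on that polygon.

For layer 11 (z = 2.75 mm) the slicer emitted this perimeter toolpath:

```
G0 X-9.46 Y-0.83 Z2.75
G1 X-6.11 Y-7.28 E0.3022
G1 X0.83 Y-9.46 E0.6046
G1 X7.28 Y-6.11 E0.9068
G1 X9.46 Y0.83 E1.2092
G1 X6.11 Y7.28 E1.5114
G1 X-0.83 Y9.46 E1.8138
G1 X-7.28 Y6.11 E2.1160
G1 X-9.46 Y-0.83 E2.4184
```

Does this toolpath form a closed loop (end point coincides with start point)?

yes

Start point (G0): (-9.46, -0.83). End point (last G1): the path returns to the start — closed.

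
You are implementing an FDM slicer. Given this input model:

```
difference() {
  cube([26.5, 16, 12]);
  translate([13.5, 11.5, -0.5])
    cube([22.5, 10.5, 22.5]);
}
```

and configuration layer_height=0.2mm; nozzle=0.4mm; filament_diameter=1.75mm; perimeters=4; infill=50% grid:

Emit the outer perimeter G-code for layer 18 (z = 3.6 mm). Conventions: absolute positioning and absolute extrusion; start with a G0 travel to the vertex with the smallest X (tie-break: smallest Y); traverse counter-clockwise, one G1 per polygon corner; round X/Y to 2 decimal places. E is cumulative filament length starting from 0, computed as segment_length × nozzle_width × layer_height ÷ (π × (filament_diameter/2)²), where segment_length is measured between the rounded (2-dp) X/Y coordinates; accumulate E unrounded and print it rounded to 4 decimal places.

G0 X0.00 Y0.00 Z3.60
G1 X26.50 Y0.00 E0.8814
G1 X26.50 Y11.50 E1.2639
G1 X13.50 Y11.50 E1.6963
G1 X13.50 Y16.00 E1.8459
G1 X0.00 Y16.00 E2.2949
G1 X0.00 Y0.00 E2.8271

At z = 3.6 mm: the cube is present — its section is the full 26.5×16 rectangle; the 22.5×10.5 cube at (13.5, 11.5) contributes its full rectangle; Subtracting the remaining from the first: starting from the 26.5×16 cube, the 22.5×10.5 cube at (13.5, 11.5) partially overlaps it — only the 58.50 mm² overlap (of its 236.25 mm²) is removed, clipping the outline — 1 connected region. The outline is a single polygon with 6 vertices. Extrusion per mm of travel: 0.4 × 0.2 / (π × 0.875²) = 0.033260. Accumulating E over each segment gives final E = 2.8271.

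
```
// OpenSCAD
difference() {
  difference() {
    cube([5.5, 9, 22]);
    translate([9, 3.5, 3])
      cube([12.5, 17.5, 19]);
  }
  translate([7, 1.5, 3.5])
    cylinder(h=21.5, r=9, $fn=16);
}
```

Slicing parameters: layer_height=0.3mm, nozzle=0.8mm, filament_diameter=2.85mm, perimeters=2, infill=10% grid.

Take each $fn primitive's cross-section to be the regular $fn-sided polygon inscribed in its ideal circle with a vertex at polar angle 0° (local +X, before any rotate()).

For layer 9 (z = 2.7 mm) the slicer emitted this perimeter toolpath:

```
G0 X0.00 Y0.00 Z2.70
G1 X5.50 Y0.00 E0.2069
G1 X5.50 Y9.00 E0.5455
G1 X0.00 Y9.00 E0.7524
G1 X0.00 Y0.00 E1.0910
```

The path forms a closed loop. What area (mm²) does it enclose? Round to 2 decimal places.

Apply the shoelace formula to the sequence of (X, Y) vertices; enclosed area = 49.50 mm².

49.50 mm²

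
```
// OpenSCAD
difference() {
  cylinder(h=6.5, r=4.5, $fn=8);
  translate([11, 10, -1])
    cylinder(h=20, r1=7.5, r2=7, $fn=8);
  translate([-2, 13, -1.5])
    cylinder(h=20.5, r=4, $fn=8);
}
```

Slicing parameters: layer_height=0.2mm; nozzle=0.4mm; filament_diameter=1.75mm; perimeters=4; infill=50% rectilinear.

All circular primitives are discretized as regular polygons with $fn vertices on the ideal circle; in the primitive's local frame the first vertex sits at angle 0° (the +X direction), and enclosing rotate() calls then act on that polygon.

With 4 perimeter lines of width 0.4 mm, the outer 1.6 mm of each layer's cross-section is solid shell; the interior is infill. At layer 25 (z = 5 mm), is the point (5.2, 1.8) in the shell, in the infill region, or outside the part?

outside

At z = 5 mm: the r=4.5 cylinder contributes a regular 8-gon of circumradius 4.5; the cone at (11, 10): at t=0.300 of its height the radius interpolates to r₁+(r₂−r₁)t = 7.350, giving a regular 8-gon of that circumradius; the r=4 cylinder at (-2, 13) gives a regular 8-gon of circumradius 4 (constant along its height); Subtracting the remaining from the first: starting from the r=4.5 cylinder, the cone at (11, 10) misses the remaining region (no effect); the r=4 cylinder at (-2, 13) misses the remaining region (no effect) — 1 connected region. Overall, the cross-section is a single solid region. The nearest boundary edge runs (3.18, 3.18)→(4.50, 0.00); distance from the point to it = 1.34 mm. The point is not inside any of the regions above, so it lies outside the cross-section (1.34 mm from the nearest boundary).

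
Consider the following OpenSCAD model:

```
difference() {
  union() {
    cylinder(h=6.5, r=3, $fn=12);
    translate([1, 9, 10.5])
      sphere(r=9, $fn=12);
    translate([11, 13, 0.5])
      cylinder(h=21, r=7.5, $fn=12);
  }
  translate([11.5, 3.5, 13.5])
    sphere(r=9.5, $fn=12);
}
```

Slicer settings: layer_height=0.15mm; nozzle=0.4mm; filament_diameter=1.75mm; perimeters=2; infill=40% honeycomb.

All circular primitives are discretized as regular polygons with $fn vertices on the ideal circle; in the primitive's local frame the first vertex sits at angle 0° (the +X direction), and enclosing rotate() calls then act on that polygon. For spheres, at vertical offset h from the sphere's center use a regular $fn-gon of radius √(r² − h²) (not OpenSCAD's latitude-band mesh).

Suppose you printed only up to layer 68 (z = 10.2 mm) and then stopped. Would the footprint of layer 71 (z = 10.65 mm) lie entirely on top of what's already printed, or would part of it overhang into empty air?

Compare the two slices. At z = 10.2: the cylinder does not reach this height (z outside [0, 6.5]); the r=9 sphere at (1, 9) slices to a regular 12-gon of circumradius 8.995 (√(r²−h²) with h=0.3 from center) (area = (12/2)·8.995²·sin(360°/12) = 242.73 mm²); the r=7.5 cylinder at (11, 13) gives a regular 12-gon of circumradius 7.5 (constant along its height) (area = (12/2)·7.500²·sin(360°/12) = 168.75 mm²); Combining (union): the regions partially overlap — summed areas 411.48 mm² minus the doubly-counted overlap 44.17 mm² gives 367.31 mm² — area = 367.31 mm²; the sphere at (11.5, 3.5): section is a regular 12-gon, circumradius = √(r²−h²) = √(9.5²−3.3²) = 8.908 (area = (12/2)·8.908²·sin(360°/12) = 238.08 mm²); Taking the first minus the rest: starting from that combined region (367.31 mm²), the r=9.5 sphere at (11.5, 3.5) partially overlaps it — only the 89.83 mm² overlap (of its 238.08 mm²) is removed, clipping the outline — area = 277.48 mm². At z = 10.65: the cylinder is absent (z outside [0, 6.5]); the sphere at (1, 9): section is a regular 12-gon, circumradius = √(r²−h²) = √(9²−0.15²) = 8.999 (area = (12/2)·8.999²·sin(360°/12) = 242.93 mm²); the r=7.5 cylinder at (11, 13) contributes a regular 12-gon of circumradius 7.5 (area = (12/2)·7.500²·sin(360°/12) = 168.75 mm²); Combining (union): the regions partially overlap — summed areas 411.68 mm² minus the doubly-counted overlap 44.22 mm² gives 367.47 mm² — area = 367.47 mm²; the r=9.5 sphere at (11.5, 3.5) slices to a regular 12-gon of circumradius 9.062 (√(r²−h²) with h=2.85 from center) (area = (12/2)·9.062²·sin(360°/12) = 246.38 mm²); Subtracting the remaining from the first: starting from that combined region (367.47 mm²), the r=9.5 sphere at (11.5, 3.5) partially overlaps it — only the 93.41 mm² overlap (of its 246.38 mm²) is removed, clipping the outline — area = 274.05 mm². Checking containment: the cross-section at z = 10.65 is a subset of the cross-section at z = 10.2.

entirely on top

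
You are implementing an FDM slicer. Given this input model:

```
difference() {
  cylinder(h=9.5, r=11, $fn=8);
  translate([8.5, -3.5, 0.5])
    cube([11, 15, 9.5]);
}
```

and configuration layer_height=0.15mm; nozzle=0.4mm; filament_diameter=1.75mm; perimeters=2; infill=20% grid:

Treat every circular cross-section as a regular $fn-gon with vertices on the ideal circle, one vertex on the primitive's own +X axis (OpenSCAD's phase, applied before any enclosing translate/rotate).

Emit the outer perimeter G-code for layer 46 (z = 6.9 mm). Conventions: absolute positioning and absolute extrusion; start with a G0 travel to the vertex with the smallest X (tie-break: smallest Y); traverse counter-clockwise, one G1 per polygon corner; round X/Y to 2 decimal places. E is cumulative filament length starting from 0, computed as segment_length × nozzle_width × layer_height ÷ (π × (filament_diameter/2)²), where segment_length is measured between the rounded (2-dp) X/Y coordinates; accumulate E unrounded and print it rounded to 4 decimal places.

G0 X-11.00 Y0.00 Z6.90
G1 X-7.78 Y-7.78 E0.2100
G1 X0.00 Y-11.00 E0.4201
G1 X7.78 Y-7.78 E0.6301
G1 X9.55 Y-3.50 E0.7456
G1 X8.50 Y-3.50 E0.7718
G1 X8.50 Y6.04 E1.0098
G1 X7.78 Y7.78 E1.0568
G1 X0.00 Y11.00 E1.2668
G1 X-7.78 Y7.78 E1.4769
G1 X-11.00 Y0.00 E1.6869

At z = 6.9 mm: the r=11 cylinder gives a regular 8-gon of circumradius 11 (constant along its height); the cube at (8.5, -3.5) (footprint 11×15) is included at this height; Subtracting the remaining from the first: starting from the r=11 cylinder, the 11×15 cube at (8.5, -3.5) partially overlaps it — only the 13.76 mm² overlap (of its 165.00 mm²) is removed, clipping the outline — 1 connected region. The outline is a single polygon with 10 vertices. Extrusion per mm of travel: 0.4 × 0.15 / (π × 0.875²) = 0.024945. Accumulating E over each segment gives final E = 1.6869.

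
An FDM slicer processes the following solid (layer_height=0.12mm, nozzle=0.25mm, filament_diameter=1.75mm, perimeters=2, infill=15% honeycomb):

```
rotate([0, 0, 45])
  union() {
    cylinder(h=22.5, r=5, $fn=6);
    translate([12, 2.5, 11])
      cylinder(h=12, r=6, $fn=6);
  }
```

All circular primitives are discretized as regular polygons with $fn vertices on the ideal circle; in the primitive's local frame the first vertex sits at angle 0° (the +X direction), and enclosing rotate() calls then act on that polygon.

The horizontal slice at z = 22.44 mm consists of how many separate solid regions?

At z = 22.44 mm: the cylinder: section is a regular 6-gon, circumradius r=5; the cylinder at (12, 2.5): section is a regular 6-gon, circumradius r=6; Combining (union): the 2 present regions are separate (no shared area or edge), so areas and boundary lengths simply add and each stays a separate island — 2 connected regions; (whole slice rotated 45° about Z — lengths, areas and connectivity unchanged). The result has 2 disconnected regions.

2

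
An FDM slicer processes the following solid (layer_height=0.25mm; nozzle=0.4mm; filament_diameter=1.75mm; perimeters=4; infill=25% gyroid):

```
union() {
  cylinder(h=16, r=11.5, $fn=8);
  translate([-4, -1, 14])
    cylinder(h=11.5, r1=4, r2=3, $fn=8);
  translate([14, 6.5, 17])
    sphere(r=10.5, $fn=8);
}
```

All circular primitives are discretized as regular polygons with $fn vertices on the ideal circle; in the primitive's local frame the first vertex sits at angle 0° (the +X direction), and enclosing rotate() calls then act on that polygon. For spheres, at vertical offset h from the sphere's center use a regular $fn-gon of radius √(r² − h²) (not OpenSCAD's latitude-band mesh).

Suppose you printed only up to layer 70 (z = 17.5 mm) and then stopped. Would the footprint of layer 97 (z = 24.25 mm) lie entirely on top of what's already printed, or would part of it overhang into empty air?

Compare the two slices. At z = 17.5: the cylinder is absent (z outside [0, 16]); the cone at (-4, -1) contributes a regular 8-gon of circumradius 3.696 (interpolated between r1=4 and r2=3 at t=0.304) (area = (8/2)·3.696²·sin(360°/8) = 38.63 mm²); the sphere at (14, 6.5): section is a regular 8-gon, circumradius = √(r²−h²) = √(10.5²−0.5²) = 10.488 (area = (8/2)·10.488²·sin(360°/8) = 311.13 mm²); Merging all regions: the 2 present regions are separate (no shared area or edge), so areas and boundary lengths simply add and each stays a separate island — area = 349.76 mm². At z = 24.25: the cylinder does not reach this height (z outside [0, 16]); the cone at (-4, -1): at t=0.891 of its height the radius interpolates to r₁+(r₂−r₁)t = 3.109, giving a regular 8-gon of that circumradius (area = (8/2)·3.109²·sin(360°/8) = 27.33 mm²); the r=10.5 sphere at (14, 6.5) contributes a regular 8-gon of circumradius √(10.5²−7.25²) = 7.595 (area = (8/2)·7.595²·sin(360°/8) = 163.16 mm²); Taking the union: the 2 present regions are separate (no shared area or edge), so areas and boundary lengths simply add and each stays a separate island — area = 190.50 mm². Checking containment: the cross-section at z = 24.25 is a subset of the cross-section at z = 17.5.

entirely on top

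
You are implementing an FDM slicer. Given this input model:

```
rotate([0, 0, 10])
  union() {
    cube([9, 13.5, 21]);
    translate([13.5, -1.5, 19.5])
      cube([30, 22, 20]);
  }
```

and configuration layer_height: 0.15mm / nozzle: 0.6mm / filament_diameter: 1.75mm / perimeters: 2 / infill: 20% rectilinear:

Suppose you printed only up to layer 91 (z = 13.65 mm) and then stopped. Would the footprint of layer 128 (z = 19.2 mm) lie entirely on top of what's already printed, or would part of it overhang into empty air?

Compare the two slices. At z = 13.65: the cube is present — its section is the full 9×13.5 rectangle (area 121.50 mm²); the cube at (13.5, -1.5) does not reach this height (z outside [19.5, 39.5]); Taking the union: only the 9×13.5 cube is present, so the union is just that shape — area = 121.50 mm²; (rotated 10° about Z; rotation is an isometry so areas/perimeters/island counts are preserved). At z = 19.2: the 9×13.5 cube contributes its full rectangle (area 121.50 mm²); the cube at (13.5, -1.5) is absent (z outside [19.5, 39.5]); Combining (union): only the 9×13.5 cube is present, so the union is just that shape — area = 121.50 mm²; (rotated 10° about Z; rotation is an isometry so areas/perimeters/island counts are preserved). Checking containment: the cross-section at z = 19.2 is a subset of the cross-section at z = 13.65.

entirely on top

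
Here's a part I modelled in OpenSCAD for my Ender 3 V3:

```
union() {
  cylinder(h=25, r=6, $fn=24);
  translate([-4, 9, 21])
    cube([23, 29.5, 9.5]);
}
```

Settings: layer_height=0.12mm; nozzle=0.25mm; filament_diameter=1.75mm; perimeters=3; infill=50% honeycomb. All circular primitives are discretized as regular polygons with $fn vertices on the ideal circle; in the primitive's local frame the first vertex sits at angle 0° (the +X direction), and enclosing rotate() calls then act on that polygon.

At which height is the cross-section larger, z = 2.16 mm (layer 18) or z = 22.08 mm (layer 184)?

Layer 18 (z = 2.16): the cylinder: section is a regular 24-gon, circumradius r=6 (area = (24/2)·6.000²·sin(360°/24) = 111.81 mm²); the cube at (-4, 9) is not intersected at this z (z outside [21, 30.5]); Combining (union): only the r=6 cylinder is present, so the union is just that shape — area = 111.81 mm². So its area = 111.81 mm². Layer 184 (z = 22.08): the cylinder: section is a regular 24-gon, circumradius r=6 (area = (24/2)·6.000²·sin(360°/24) = 111.81 mm²); the cube at (-4, 9) is present — its section is the full 23×29.5 rectangle (area 678.50 mm²); Taking the union: the 2 present regions are separate (no shared area or edge), so areas and boundary lengths simply add and each stays a separate island — area = 790.31 mm². So its area = 790.31 mm². Layer 184 is larger (790.31 vs 111.81 mm²).

layer 184 (z = 22.08 mm)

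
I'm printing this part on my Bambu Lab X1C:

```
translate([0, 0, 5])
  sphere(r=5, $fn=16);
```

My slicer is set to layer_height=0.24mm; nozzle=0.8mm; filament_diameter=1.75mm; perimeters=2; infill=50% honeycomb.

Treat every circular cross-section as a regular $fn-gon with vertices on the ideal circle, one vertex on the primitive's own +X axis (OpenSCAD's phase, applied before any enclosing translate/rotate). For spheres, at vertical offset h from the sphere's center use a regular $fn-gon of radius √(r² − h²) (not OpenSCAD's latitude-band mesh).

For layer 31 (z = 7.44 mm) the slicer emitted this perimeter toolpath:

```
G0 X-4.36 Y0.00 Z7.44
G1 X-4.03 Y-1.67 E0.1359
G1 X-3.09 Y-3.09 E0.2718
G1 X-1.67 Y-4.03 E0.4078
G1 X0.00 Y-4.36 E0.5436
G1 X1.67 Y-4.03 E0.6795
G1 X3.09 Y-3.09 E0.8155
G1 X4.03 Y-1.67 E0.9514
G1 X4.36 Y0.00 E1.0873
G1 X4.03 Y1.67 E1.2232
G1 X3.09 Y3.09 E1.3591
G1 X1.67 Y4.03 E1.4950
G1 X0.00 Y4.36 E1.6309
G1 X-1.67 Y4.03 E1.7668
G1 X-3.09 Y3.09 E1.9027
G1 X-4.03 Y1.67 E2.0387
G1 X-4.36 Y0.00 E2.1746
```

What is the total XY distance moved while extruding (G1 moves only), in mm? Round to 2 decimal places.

Sum the Euclidean lengths of each G1 segment: total = 27.24 mm.

27.24 mm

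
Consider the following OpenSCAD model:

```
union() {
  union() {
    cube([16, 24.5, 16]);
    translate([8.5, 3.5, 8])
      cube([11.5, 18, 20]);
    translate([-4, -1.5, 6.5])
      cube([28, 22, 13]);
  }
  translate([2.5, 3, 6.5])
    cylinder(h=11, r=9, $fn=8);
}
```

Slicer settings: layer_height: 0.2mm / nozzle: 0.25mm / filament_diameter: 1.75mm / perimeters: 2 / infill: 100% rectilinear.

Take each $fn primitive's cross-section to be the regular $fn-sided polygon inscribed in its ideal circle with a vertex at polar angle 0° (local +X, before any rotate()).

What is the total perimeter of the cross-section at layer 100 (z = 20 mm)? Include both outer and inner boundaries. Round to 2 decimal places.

At z = 20 mm: the cube is absent (z outside [0, 16]); the cube at (8.5, 3.5) (footprint 11.5×18) is included at this height (perimeter 59.00 mm); the cube at (-4, -1.5) is not intersected at this z (z outside [6.5, 19.5]); Taking the union: only the 11.5×18 cube at (8.5, 3.5) is present, so the union is just that shape — boundary = 59.00 mm; the cylinder at (2.5, 3) is not intersected at this z (z outside [6.5, 17.5]); Taking the union: only the result so far is present, so the union is just that shape — boundary = 59.00 mm. Overall, the cross-section is a single solid region. Total boundary length (outer) = 59.00 mm.

59.00 mm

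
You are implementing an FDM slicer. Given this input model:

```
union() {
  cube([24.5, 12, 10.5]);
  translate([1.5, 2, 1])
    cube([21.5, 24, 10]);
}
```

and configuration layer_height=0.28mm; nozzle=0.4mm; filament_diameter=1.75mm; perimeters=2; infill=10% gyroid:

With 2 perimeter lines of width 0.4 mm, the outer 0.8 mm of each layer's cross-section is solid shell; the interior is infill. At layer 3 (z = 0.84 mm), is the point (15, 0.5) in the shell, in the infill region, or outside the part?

shell

At z = 0.84 mm: the cube is present — its section is the full 24.5×12 rectangle; the cube at (1.5, 2) is absent (z outside [1, 11]); Merging all regions: only the 24.5×12 cube is present, so the union is just that shape — 1 connected region. Overall, the cross-section is a single solid region. The nearest boundary edge runs (0.00, 0.00)→(24.50, 0.00); distance from the point to it = 0.50 mm. The point is inside the cross-section, 0.50 mm from the nearest boundary — within the 0.8 mm shell band (2 × 0.4).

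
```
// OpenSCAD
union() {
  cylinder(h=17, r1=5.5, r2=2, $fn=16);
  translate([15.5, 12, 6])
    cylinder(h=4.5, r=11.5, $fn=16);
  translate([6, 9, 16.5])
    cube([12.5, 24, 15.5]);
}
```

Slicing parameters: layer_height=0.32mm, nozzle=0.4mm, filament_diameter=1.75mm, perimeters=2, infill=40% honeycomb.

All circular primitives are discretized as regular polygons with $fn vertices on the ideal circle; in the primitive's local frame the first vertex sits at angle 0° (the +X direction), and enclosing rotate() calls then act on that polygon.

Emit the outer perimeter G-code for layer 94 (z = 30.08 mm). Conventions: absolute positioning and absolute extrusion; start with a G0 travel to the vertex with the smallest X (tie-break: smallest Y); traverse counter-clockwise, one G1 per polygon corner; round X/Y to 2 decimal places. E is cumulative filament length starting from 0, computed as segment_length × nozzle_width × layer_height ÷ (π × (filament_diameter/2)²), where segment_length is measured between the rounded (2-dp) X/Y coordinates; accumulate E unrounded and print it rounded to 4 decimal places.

G0 X6.00 Y9.00 Z30.08
G1 X18.50 Y9.00 E0.6652
G1 X18.50 Y33.00 E1.9424
G1 X6.00 Y33.00 E2.6076
G1 X6.00 Y9.00 E3.8848

At z = 30.08 mm: the cone is not intersected at this z (z outside [0, 17]); the cylinder at (15.5, 12) is absent (z outside [6, 10.5]); the 12.5×24 cube at (6, 9) contributes its full rectangle; Merging all regions: only the 12.5×24 cube at (6, 9) is present, so the union is just that shape — 1 connected region. The outline is a single polygon with 4 vertices. Extrusion per mm of travel: 0.4 × 0.32 / (π × 0.875²) = 0.053216. Accumulating E over each segment gives final E = 3.8848.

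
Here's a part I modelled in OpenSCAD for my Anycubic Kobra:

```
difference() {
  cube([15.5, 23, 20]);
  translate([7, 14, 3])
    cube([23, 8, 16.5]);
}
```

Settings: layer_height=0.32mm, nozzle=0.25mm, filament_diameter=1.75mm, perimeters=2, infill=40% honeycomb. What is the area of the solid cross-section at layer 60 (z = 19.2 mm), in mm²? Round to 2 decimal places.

At z = 19.2 mm: the cube is present — its section is the full 15.5×23 rectangle (area 356.50 mm²); the 23×8 cube at (7, 14) contributes its full rectangle (area 184.00 mm²); After the difference (first − rest): starting from the 15.5×23 cube (356.50 mm²), the 23×8 cube at (7, 14) partially overlaps it — only the 68.00 mm² overlap (of its 184.00 mm²) is removed, clipping the outline — area = 288.50 mm². Overall, the cross-section is a single solid region. Net area = 288.50 mm².

288.50 mm²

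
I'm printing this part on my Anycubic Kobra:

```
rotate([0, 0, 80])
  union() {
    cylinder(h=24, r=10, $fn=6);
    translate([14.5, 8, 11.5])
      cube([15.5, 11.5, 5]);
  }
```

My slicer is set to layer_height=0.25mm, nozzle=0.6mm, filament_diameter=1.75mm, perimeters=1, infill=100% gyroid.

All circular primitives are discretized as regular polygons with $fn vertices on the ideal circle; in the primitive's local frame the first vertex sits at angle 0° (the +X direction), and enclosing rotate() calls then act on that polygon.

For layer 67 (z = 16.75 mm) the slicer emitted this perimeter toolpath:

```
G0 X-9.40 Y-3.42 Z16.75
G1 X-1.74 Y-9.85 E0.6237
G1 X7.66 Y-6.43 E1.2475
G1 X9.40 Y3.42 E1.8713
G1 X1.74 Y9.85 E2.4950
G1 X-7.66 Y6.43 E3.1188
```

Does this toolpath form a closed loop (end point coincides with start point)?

no

Start point (G0): (-9.40, -3.42). End point (last G1): the path does not return to the start — open.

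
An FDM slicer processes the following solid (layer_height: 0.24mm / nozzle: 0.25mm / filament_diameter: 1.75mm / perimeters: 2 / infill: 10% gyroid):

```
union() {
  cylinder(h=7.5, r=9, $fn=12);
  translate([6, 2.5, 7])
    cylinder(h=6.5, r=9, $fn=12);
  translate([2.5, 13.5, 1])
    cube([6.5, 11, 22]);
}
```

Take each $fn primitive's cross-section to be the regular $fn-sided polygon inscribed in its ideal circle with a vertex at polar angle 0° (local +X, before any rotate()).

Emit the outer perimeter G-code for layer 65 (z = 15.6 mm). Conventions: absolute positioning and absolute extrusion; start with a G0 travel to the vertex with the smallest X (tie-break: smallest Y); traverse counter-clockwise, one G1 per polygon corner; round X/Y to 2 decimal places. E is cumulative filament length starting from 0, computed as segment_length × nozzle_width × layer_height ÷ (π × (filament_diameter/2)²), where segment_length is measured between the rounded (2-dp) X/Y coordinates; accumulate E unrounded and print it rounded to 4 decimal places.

At z = 15.6 mm: the cylinder is not intersected at this z (z outside [0, 7.5]); the cylinder at (6, 2.5) is not intersected at this z (z outside [7, 13.5]); the cube at (2.5, 13.5) (footprint 6.5×11) is included at this height; Taking the union: only the 6.5×11 cube at (2.5, 13.5) is present, so the union is just that shape — 1 connected region. The outline is a single polygon with 4 vertices. Extrusion per mm of travel: 0.25 × 0.24 / (π × 0.875²) = 0.024945. Accumulating E over each segment gives final E = 0.8731.

G0 X2.50 Y13.50 Z15.60
G1 X9.00 Y13.50 E0.1621
G1 X9.00 Y24.50 E0.4365
G1 X2.50 Y24.50 E0.5987
G1 X2.50 Y13.50 E0.8731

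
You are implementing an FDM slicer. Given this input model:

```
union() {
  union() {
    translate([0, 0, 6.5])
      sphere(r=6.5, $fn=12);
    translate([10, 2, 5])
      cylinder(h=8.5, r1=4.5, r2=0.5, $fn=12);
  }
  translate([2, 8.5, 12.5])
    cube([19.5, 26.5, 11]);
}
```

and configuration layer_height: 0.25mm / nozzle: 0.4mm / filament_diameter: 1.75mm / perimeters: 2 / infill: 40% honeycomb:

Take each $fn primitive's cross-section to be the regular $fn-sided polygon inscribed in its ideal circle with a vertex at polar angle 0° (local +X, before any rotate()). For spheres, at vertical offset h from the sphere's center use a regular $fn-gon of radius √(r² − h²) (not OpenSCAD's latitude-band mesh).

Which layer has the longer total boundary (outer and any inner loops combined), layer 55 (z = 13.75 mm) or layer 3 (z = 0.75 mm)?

layer 55 (z = 13.75 mm)

Layer 55 (z = 13.75): the sphere is not intersected at this z (|z−center|=7.250 > r=6.5); the cone at (10, 2) is absent (z outside [5, 13.5]); Merging all regions: nothing is present at this height; the cube at (2, 8.5) is present — its section is the full 19.5×26.5 rectangle (perimeter 92.00 mm); Taking the union: only the 19.5×26.5 cube at (2, 8.5) is present, so the union is just that shape — boundary = 92.00 mm. So its perimeter = 92.00 mm. Layer 3 (z = 0.75): the r=6.5 sphere slices to a regular 12-gon of circumradius 3.031 (√(r²−h²) with h=5.75 from center) (perimeter = 2·12·3.031·sin(180°/12) = 18.83 mm); the cone at (10, 2) does not reach this height (z outside [5, 13.5]); Merging all regions: only the r=6.5 sphere is present, so the union is just that shape — boundary = 18.83 mm; the cube at (2, 8.5) is absent (z outside [12.5, 23.5]); Combining (union): only the result so far is present, so the union is just that shape — boundary = 18.83 mm. So its perimeter = 18.83 mm. Layer 55 is larger (92.00 vs 18.83 mm).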